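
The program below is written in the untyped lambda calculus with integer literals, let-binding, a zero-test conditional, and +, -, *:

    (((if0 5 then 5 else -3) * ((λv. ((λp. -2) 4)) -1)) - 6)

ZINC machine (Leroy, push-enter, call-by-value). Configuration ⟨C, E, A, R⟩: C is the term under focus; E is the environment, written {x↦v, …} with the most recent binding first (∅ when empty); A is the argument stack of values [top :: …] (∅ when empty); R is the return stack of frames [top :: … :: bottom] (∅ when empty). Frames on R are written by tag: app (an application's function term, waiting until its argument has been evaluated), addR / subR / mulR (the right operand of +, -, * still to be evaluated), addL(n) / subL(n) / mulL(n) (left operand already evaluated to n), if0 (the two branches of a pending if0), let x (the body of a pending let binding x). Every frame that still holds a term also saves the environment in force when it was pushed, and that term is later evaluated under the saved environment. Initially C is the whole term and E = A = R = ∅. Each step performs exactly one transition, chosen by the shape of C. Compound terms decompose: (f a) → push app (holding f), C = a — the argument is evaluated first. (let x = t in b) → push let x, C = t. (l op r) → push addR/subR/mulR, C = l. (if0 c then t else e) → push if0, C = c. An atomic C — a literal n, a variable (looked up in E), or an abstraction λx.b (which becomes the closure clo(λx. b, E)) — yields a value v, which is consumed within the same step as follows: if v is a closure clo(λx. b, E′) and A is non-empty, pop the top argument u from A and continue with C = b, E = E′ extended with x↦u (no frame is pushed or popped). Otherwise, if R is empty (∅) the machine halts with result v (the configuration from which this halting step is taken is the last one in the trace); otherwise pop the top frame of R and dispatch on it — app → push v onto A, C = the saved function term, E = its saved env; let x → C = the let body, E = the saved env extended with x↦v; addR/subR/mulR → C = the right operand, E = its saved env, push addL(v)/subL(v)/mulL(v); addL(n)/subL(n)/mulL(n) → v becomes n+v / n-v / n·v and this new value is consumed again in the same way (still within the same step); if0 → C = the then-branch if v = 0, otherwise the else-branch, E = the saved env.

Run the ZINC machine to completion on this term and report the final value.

Answer: 0

Derivation:
step 0: <C=(((if0 5 then 5 else -3) * ((λv. ((λp. -2) 4)) -1)) - 6), E=∅, A=∅, R=∅>
step 1: <C=((if0 5 then 5 else -3) * ((λv. ((λp. -2) 4)) -1)), E=∅, A=∅, R=[subR]>
step 2: <C=(if0 5 then 5 else -3), E=∅, A=∅, R=[mulR :: subR]>
step 3: <C=5, E=∅, A=∅, R=[if0 :: mulR :: subR]>
step 4: <C=-3, E=∅, A=∅, R=[mulR :: subR]>
step 5: <C=((λv. ((λp. -2) 4)) -1), E=∅, A=∅, R=[mulL(-3) :: subR]>
step 6: <C=-1, E=∅, A=∅, R=[app :: mulL(-3) :: subR]>
step 7: <C=(λv. ((λp. -2) 4)), E=∅, A=[-1], R=[mulL(-3) :: subR]>
step 8: <C=((λp. -2) 4), E={v↦-1}, A=∅, R=[mulL(-3) :: subR]>
step 9: <C=4, E={v↦-1}, A=∅, R=[app :: mulL(-3) :: subR]>
step 10: <C=(λp. -2), E={v↦-1}, A=[4], R=[mulL(-3) :: subR]>
step 11: <C=-2, E={p↦4, v↦-1}, A=∅, R=[mulL(-3) :: subR]>
step 12: <C=6, E=∅, A=∅, R=[subL(6)]>
→ final value 0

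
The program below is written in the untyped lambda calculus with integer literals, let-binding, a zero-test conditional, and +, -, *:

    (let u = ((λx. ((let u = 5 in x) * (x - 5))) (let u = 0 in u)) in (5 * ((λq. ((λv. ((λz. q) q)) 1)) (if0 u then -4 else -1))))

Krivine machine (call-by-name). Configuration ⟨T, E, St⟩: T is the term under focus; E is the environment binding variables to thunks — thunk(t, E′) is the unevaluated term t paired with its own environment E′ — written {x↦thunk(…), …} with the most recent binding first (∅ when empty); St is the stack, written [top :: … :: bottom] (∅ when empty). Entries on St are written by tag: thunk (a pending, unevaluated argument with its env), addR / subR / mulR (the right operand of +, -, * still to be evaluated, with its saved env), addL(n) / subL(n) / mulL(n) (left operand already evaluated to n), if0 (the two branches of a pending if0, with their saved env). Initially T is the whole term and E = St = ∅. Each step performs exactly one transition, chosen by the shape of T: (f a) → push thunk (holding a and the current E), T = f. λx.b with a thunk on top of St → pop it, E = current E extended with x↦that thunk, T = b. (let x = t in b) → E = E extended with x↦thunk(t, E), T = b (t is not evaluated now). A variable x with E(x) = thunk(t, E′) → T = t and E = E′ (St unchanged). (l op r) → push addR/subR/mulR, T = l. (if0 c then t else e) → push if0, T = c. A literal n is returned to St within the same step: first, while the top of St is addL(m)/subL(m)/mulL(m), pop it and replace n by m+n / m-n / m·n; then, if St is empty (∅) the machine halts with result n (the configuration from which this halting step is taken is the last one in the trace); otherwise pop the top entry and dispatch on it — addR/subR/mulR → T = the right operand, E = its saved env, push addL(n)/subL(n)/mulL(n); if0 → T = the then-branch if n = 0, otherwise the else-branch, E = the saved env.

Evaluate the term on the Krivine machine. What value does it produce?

0. ⟨T=(let u = ((λx. ((let u = 5 in x) * (x - 5))) (let u = 0 in u)) in (5 * ((λq. ((λv. ((λz. q) q)) 1)) (if0 u then -4 else -1)))); E=∅; St=∅⟩
1. ⟨T=(5 * ((λq. ((λv. ((λz. q) q)) 1)) (if0 u then -4 else -1))); E={u↦thunk(((λx. ((let u = 5 in x) * (x - 5))) (let u = 0 in u)), ∅)}; St=∅⟩
2. ⟨T=5; E={u↦thunk(((λx. ((let u = 5 in x) * (x - 5))) (let u = 0 in u)), ∅)}; St=[mulR]⟩
3. ⟨T=((λq. ((λv. ((λz. q) q)) 1)) (if0 u then -4 else -1)); E={u↦thunk(((λx. ((let u = 5 in x) * (x - 5))) (let u = 0 in u)), ∅)}; St=[mulL(5)]⟩
4. ⟨T=(λq. ((λv. ((λz. q) q)) 1)); E={u↦thunk(((λx. ((let u = 5 in x) * (x - 5))) (let u = 0 in u)), ∅)}; St=[thunk :: mulL(5)]⟩
5. ⟨T=((λv. ((λz. q) q)) 1); E={q↦thunk((if0 u then -4 else -1), {u↦thunk(((λx. ((let u = 5 in x) * (x - 5))) (let u = 0 in u)), ∅)}), u↦thunk(((λx. ((let u = 5 in x) * (x - 5))) (let u = 0 in u)), ∅)}; St=[mulL(5)]⟩
6. ⟨T=(λv. ((λz. q) q)); E={q↦thunk((if0 u then -4 else -1), {u↦thunk(((λx. ((let u = 5 in x) * (x - 5))) (let u = 0 in u)), ∅)}), u↦thunk(((λx. ((let u = 5 in x) * (x - 5))) (let u = 0 in u)), ∅)}; St=[thunk :: mulL(5)]⟩
7. ⟨T=((λz. q) q); E={v↦thunk(1, {q↦thunk((if0 u then -4 else -1), {u↦thunk(((λx. ((let u = 5 in x) * (x - 5))) (let u = 0 in u)), ∅)}), u↦thunk(((λx. ((let u = 5 in x) * (x - 5))) (let u = 0 in u)), ∅)}), q↦thunk((if0 u then -4 else -1), {u↦thunk(((λx. ((let u = 5 in x) * (x - 5))) (let u = 0 in u)), ∅)}), u↦thunk(((λx. ((let u = 5 in x) * (x - 5))) (let u = 0 in u)), ∅)}; St=[mulL(5)]⟩
8. ⟨T=(λz. q); E={v↦thunk(1, {q↦thunk((if0 u then -4 else -1), {u↦thunk(((λx. ((let u = 5 in x) * (x - 5))) (let u = 0 in u)), ∅)}), u↦thunk(((λx. ((let u = 5 in x) * (x - 5))) (let u = 0 in u)), ∅)}), q↦thunk((if0 u then -4 else -1), {u↦thunk(((λx. ((let u = 5 in x) * (x - 5))) (let u = 0 in u)), ∅)}), u↦thunk(((λx. ((let u = 5 in x) * (x - 5))) (let u = 0 in u)), ∅)}; St=[thunk :: mulL(5)]⟩
9. ⟨T=q; E={z↦thunk(q, {v↦thunk(1, {q↦thunk((if0 u then -4 else -1), {u↦thunk(((λx. ((let u = 5 in x) * (x - 5))) (let u = 0 in u)), ∅)}), u↦thunk(((λx. ((let u = 5 in x) * (x - 5))) (let u = 0 in u)), ∅)}), q↦thunk((if0 u then -4 else -1), {u↦thunk(((λx. ((let u = 5 in x) * (x - 5))) (let u = 0 in u)), ∅)}), u↦thunk(((λx. ((let u = 5 in x) * (x - 5))) (let u = 0 in u)), ∅)}), v↦thunk(1, {q↦thunk((if0 u then -4 else -1), {u↦thunk(((λx. ((let u = 5 in x) * (x - 5))) (let u = 0 in u)), ∅)}), u↦thunk(((λx. ((let u = 5 in x) * (x - 5))) (let u = 0 in u)), ∅)}), q↦thunk((if0 u then -4 else -1), {u↦thunk(((λx. ((let u = 5 in x) * (x - 5))) (let u = 0 in u)), ∅)}), u↦thunk(((λx. ((let u = 5 in x) * (x - 5))) (let u = 0 in u)), ∅)}; St=[mulL(5)]⟩
10. ⟨T=(if0 u then -4 else -1); E={u↦thunk(((λx. ((let u = 5 in x) * (x - 5))) (let u = 0 in u)), ∅)}; St=[mulL(5)]⟩
11. ⟨T=u; E={u↦thunk(((λx. ((let u = 5 in x) * (x - 5))) (let u = 0 in u)), ∅)}; St=[if0 :: mulL(5)]⟩
12. ⟨T=((λx. ((let u = 5 in x) * (x - 5))) (let u = 0 in u)); E=∅; St=[if0 :: mulL(5)]⟩
13. ⟨T=(λx. ((let u = 5 in x) * (x - 5))); E=∅; St=[thunk :: if0 :: mulL(5)]⟩
14. ⟨T=((let u = 5 in x) * (x - 5)); E={x↦thunk((let u = 0 in u), ∅)}; St=[if0 :: mulL(5)]⟩
15. ⟨T=(let u = 5 in x); E={x↦thunk((let u = 0 in u), ∅)}; St=[mulR :: if0 :: mulL(5)]⟩
16. ⟨T=x; E={u↦thunk(5, {x↦thunk((let u = 0 in u), ∅)}), x↦thunk((let u = 0 in u), ∅)}; St=[mulR :: if0 :: mulL(5)]⟩
17. ⟨T=(let u = 0 in u); E=∅; St=[mulR :: if0 :: mulL(5)]⟩
18. ⟨T=u; E={u↦thunk(0, ∅)}; St=[mulR :: if0 :: mulL(5)]⟩
19. ⟨T=0; E=∅; St=[mulR :: if0 :: mulL(5)]⟩
20. ⟨T=(x - 5); E={x↦thunk((let u = 0 in u), ∅)}; St=[mulL(0) :: if0 :: mulL(5)]⟩
21. ⟨T=x; E={x↦thunk((let u = 0 in u), ∅)}; St=[subR :: mulL(0) :: if0 :: mulL(5)]⟩
22. ⟨T=(let u = 0 in u); E=∅; St=[subR :: mulL(0) :: if0 :: mulL(5)]⟩
23. ⟨T=u; E={u↦thunk(0, ∅)}; St=[subR :: mulL(0) :: if0 :: mulL(5)]⟩
24. ⟨T=0; E=∅; St=[subR :: mulL(0) :: if0 :: mulL(5)]⟩
25. ⟨T=5; E={x↦thunk((let u = 0 in u), ∅)}; St=[subL(0) :: mulL(0) :: if0 :: mulL(5)]⟩
26. ⟨T=-4; E={u↦thunk(((λx. ((let u = 5 in x) * (x - 5))) (let u = 0 in u)), ∅)}; St=[mulL(5)]⟩
→ final value -20

Answer: -20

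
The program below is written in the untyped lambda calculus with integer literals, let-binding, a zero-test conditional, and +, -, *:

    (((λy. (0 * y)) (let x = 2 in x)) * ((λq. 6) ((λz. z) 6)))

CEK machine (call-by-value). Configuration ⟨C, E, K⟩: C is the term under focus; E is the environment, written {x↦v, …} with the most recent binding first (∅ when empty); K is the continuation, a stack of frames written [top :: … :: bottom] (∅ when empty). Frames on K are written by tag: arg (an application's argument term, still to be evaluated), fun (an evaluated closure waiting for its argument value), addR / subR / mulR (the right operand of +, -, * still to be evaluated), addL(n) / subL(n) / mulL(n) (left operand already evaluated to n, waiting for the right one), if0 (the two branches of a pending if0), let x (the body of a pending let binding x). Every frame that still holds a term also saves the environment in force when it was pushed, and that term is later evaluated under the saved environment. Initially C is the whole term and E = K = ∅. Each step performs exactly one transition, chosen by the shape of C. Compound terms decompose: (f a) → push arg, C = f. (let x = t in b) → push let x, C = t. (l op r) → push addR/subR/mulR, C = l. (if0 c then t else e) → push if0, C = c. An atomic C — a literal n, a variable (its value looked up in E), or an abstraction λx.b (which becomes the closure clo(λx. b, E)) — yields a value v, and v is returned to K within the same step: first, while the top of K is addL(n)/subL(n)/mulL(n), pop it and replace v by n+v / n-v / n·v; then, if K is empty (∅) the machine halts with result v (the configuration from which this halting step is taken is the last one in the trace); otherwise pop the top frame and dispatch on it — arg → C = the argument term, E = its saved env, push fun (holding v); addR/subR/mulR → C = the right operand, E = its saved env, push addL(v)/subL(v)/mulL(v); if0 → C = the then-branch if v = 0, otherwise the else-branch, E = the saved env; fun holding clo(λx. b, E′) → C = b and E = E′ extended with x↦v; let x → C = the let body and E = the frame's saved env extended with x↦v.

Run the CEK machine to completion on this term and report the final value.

Answer: 0

Execution trace:
t=0: <C=(((λy. (0 * y)) (let x = 2 in x)) * ((λq. 6) ((λz. z) 6))), E=∅, K=∅>
t=1: <C=((λy. (0 * y)) (let x = 2 in x)), E=∅, K=[mulR]>
t=2: <C=(λy. (0 * y)), E=∅, K=[arg :: mulR]>
t=3: <C=(let x = 2 in x), E=∅, K=[fun :: mulR]>
t=4: <C=2, E=∅, K=[let x :: fun :: mulR]>
t=5: <C=x, E={x↦2}, K=[fun :: mulR]>
t=6: <C=(0 * y), E={y↦2}, K=[mulR]>
t=7: <C=0, E={y↦2}, K=[mulR :: mulR]>
t=8: <C=y, E={y↦2}, K=[mulL(0) :: mulR]>
t=9: <C=((λq. 6) ((λz. z) 6)), E=∅, K=[mulL(0)]>
t=10: <C=(λq. 6), E=∅, K=[arg :: mulL(0)]>
t=11: <C=((λz. z) 6), E=∅, K=[fun :: mulL(0)]>
t=12: <C=(λz. z), E=∅, K=[arg :: fun :: mulL(0)]>
t=13: <C=6, E=∅, K=[fun :: fun :: mulL(0)]>
t=14: <C=z, E={z↦6}, K=[fun :: mulL(0)]>
t=15: <C=6, E={q↦6}, K=[mulL(0)]>
→ final value 0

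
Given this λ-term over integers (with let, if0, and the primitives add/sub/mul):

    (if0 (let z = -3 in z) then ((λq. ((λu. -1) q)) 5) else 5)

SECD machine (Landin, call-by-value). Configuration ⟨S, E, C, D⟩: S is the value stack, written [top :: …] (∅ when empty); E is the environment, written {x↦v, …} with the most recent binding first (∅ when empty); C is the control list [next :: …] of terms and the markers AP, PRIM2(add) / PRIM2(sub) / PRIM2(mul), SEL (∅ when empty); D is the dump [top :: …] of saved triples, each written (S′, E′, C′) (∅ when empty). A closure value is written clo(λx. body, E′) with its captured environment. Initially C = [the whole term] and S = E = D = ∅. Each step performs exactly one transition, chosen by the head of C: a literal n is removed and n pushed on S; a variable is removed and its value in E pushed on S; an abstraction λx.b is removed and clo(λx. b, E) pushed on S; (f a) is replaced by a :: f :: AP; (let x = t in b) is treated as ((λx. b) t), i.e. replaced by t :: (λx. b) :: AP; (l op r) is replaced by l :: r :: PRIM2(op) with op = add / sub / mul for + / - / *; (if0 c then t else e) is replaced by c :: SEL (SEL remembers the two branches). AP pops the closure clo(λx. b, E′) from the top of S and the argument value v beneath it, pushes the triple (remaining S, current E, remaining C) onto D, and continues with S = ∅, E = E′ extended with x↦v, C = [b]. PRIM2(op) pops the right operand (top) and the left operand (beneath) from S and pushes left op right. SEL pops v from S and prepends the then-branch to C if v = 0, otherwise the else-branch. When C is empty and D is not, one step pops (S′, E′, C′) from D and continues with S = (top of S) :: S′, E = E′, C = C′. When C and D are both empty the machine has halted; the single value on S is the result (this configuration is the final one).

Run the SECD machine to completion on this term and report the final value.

t=0: [S=∅ | E=∅ | C=[(if0 (let z = -3 in z) then ((λq. ((λu. -1) q)) 5) else 5)] | D=∅]
t=1: [S=∅ | E=∅ | C=[(let z = -3 in z) :: SEL] | D=∅]
t=2: [S=∅ | E=∅ | C=[-3 :: (λz. z) :: AP :: SEL] | D=∅]
t=3: [S=[-3] | E=∅ | C=[(λz. z) :: AP :: SEL] | D=∅]
t=4: [S=[clo(λz. z, ∅) :: -3] | E=∅ | C=[AP :: SEL] | D=∅]
t=5: [S=∅ | E={z↦-3} | C=[z] | D=[(∅, ∅, [SEL])]]
t=6: [S=[-3] | E={z↦-3} | C=∅ | D=[(∅, ∅, [SEL])]]
t=7: [S=[-3] | E=∅ | C=[SEL] | D=∅]
t=8: [S=∅ | E=∅ | C=[5] | D=∅]
t=9: [S=[5] | E=∅ | C=∅ | D=∅]
→ final value 5

Answer: 5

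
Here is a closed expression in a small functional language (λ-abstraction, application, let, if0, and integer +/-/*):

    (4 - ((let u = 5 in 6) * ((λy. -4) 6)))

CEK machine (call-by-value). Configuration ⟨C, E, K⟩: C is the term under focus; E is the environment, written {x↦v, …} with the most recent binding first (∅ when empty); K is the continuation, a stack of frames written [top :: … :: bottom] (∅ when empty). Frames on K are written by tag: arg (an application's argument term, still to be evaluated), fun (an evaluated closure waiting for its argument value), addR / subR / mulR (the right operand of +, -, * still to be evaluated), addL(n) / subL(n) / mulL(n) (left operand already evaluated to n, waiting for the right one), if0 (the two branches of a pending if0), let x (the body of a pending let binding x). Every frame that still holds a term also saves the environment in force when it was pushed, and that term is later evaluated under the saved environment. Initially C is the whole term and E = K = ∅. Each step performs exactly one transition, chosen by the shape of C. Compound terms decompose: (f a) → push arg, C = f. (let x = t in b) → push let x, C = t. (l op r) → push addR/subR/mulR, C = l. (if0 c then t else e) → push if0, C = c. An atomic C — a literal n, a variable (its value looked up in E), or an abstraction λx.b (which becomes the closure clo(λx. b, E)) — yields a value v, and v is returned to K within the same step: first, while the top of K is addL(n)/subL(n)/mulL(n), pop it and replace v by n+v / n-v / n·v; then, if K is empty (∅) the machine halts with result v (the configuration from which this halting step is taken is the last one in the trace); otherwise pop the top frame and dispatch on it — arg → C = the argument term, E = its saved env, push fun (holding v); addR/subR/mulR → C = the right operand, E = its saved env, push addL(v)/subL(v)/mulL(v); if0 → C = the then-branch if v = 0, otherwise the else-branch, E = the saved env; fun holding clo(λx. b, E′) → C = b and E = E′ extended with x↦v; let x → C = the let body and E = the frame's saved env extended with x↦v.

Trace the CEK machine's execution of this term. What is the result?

t=0: [C=(4 - ((let u = 5 in 6) * ((λy. -4) 6))) | E=∅ | K=∅]
t=1: [C=4 | E=∅ | K=[subR]]
t=2: [C=((let u = 5 in 6) * ((λy. -4) 6)) | E=∅ | K=[subL(4)]]
t=3: [C=(let u = 5 in 6) | E=∅ | K=[mulR :: subL(4)]]
t=4: [C=5 | E=∅ | K=[let u :: mulR :: subL(4)]]
t=5: [C=6 | E={u↦5} | K=[mulR :: subL(4)]]
t=6: [C=((λy. -4) 6) | E=∅ | K=[mulL(6) :: subL(4)]]
t=7: [C=(λy. -4) | E=∅ | K=[arg :: mulL(6) :: subL(4)]]
t=8: [C=6 | E=∅ | K=[fun :: mulL(6) :: subL(4)]]
t=9: [C=-4 | E={y↦6} | K=[mulL(6) :: subL(4)]]
→ final value 28

Answer: 28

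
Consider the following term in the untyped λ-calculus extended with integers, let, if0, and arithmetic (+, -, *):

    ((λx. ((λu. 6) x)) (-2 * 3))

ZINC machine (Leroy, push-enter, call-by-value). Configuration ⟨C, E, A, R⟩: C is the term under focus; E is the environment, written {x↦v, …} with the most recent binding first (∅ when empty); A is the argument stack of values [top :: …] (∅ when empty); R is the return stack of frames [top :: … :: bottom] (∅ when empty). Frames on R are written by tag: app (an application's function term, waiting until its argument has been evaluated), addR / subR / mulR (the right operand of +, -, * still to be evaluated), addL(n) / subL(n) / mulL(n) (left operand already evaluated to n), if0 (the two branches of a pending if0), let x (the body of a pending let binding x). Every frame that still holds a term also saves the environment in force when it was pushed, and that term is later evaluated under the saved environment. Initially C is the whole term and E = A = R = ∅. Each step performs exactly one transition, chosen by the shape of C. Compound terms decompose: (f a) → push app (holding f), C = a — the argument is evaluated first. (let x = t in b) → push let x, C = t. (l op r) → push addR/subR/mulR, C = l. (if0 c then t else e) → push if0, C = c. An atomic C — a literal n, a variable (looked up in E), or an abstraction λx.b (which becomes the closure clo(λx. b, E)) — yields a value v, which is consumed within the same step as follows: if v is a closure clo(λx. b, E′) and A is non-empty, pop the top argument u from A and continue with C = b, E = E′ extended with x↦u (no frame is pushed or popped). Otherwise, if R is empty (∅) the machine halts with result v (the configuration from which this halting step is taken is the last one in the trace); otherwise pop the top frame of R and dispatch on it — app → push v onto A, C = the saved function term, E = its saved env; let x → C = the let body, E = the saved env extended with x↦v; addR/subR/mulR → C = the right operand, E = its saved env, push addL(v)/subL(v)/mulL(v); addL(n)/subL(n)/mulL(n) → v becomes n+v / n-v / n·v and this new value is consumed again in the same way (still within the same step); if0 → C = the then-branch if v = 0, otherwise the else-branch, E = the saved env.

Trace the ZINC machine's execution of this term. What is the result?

t=0: [C=((λx. ((λu. 6) x)) (-2 * 3)) | E=∅ | A=∅ | R=∅]
t=1: [C=(-2 * 3) | E=∅ | A=∅ | R=[app]]
t=2: [C=-2 | E=∅ | A=∅ | R=[mulR :: app]]
t=3: [C=3 | E=∅ | A=∅ | R=[mulL(-2) :: app]]
t=4: [C=(λx. ((λu. 6) x)) | E=∅ | A=[-6] | R=∅]
t=5: [C=((λu. 6) x) | E={x↦-6} | A=∅ | R=∅]
t=6: [C=x | E={x↦-6} | A=∅ | R=[app]]
t=7: [C=(λu. 6) | E={x↦-6} | A=[-6] | R=∅]
t=8: [C=6 | E={u↦-6, x↦-6} | A=∅ | R=∅]
→ final value 6

Answer: 6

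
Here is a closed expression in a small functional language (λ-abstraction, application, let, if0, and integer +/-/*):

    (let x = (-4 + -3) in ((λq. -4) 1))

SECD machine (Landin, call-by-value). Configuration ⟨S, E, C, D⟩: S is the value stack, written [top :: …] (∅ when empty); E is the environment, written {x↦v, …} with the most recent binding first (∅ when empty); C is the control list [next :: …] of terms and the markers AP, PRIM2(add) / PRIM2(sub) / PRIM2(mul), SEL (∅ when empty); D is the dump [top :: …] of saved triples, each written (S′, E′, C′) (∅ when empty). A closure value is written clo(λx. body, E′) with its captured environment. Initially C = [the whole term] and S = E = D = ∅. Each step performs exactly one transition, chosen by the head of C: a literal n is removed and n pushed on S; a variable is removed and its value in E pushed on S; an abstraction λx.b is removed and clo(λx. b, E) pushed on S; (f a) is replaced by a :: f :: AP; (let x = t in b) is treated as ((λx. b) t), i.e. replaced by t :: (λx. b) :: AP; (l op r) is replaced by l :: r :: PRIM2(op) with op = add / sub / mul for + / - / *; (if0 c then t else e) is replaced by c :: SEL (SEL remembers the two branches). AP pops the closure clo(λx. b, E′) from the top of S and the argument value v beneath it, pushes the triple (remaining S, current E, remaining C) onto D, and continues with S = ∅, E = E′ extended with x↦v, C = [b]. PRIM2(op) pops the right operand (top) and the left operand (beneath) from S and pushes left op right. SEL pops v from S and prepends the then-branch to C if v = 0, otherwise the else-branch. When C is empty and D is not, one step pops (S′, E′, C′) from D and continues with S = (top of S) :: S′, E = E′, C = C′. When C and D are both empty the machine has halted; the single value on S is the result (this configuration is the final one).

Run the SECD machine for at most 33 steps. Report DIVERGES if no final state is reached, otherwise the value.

Answer: -4

Machine steps:
step 0: <S=∅, E=∅, C=[(let x = (-4 + -3) in ((λq. -4) 1))], D=∅>
step 1: <S=∅, E=∅, C=[(-4 + -3) :: (λx. ((λq. -4) 1)) :: AP], D=∅>
step 2: <S=∅, E=∅, C=[-4 :: -3 :: PRIM2(add) :: (λx. ((λq. -4) 1)) :: AP], D=∅>
step 3: <S=[-4], E=∅, C=[-3 :: PRIM2(add) :: (λx. ((λq. -4) 1)) :: AP], D=∅>
step 4: <S=[-3 :: -4], E=∅, C=[PRIM2(add) :: (λx. ((λq. -4) 1)) :: AP], D=∅>
step 5: <S=[-7], E=∅, C=[(λx. ((λq. -4) 1)) :: AP], D=∅>
step 6: <S=[clo(λx. ((λq. -4) 1), ∅) :: -7], E=∅, C=[AP], D=∅>
step 7: <S=∅, E={x↦-7}, C=[((λq. -4) 1)], D=[(∅, ∅, ∅)]>
step 8: <S=∅, E={x↦-7}, C=[1 :: (λq. -4) :: AP], D=[(∅, ∅, ∅)]>
step 9: <S=[1], E={x↦-7}, C=[(λq. -4) :: AP], D=[(∅, ∅, ∅)]>
step 10: <S=[clo(λq. -4, {x↦-7}) :: 1], E={x↦-7}, C=[AP], D=[(∅, ∅, ∅)]>
step 11: <S=∅, E={q↦1, x↦-7}, C=[-4], D=[(∅, {x↦-7}, ∅) :: (∅, ∅, ∅)]>
step 12: <S=[-4], E={q↦1, x↦-7}, C=∅, D=[(∅, {x↦-7}, ∅) :: (∅, ∅, ∅)]>
step 13: <S=[-4], E={x↦-7}, C=∅, D=[(∅, ∅, ∅)]>
step 14: <S=[-4], E=∅, C=∅, D=∅>
→ final value -4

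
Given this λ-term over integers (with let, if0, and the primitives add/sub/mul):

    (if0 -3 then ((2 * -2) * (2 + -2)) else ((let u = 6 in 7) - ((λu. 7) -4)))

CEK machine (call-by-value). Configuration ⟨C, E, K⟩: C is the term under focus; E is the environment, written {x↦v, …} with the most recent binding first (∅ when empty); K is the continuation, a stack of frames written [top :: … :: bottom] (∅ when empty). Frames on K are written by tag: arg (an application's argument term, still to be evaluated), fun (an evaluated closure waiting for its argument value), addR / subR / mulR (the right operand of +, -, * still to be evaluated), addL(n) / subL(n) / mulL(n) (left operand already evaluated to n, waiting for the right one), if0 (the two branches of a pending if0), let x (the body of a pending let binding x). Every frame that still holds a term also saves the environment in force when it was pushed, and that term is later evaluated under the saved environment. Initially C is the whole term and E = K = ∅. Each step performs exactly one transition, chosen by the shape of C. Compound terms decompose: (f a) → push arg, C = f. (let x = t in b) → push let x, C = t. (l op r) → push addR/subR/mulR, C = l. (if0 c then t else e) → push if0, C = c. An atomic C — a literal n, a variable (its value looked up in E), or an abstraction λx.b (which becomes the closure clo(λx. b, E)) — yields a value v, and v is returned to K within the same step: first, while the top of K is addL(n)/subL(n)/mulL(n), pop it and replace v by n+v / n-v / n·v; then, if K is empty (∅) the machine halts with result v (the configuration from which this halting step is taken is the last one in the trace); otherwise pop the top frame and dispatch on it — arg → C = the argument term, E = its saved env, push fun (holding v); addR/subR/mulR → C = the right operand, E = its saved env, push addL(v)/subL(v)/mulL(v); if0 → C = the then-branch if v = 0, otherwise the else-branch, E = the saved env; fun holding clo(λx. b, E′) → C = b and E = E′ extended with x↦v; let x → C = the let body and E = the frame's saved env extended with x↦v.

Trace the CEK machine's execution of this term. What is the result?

step 0: <C=(if0 -3 then ((2 * -2) * (2 + -2)) else ((let u = 6 in 7) - ((λu. 7) -4))), E=∅, K=∅>
step 1: <C=-3, E=∅, K=[if0]>
step 2: <C=((let u = 6 in 7) - ((λu. 7) -4)), E=∅, K=∅>
step 3: <C=(let u = 6 in 7), E=∅, K=[subR]>
step 4: <C=6, E=∅, K=[let u :: subR]>
step 5: <C=7, E={u↦6}, K=[subR]>
step 6: <C=((λu. 7) -4), E=∅, K=[subL(7)]>
step 7: <C=(λu. 7), E=∅, K=[arg :: subL(7)]>
step 8: <C=-4, E=∅, K=[fun :: subL(7)]>
step 9: <C=7, E={u↦-4}, K=[subL(7)]>
→ final value 0

Answer: 0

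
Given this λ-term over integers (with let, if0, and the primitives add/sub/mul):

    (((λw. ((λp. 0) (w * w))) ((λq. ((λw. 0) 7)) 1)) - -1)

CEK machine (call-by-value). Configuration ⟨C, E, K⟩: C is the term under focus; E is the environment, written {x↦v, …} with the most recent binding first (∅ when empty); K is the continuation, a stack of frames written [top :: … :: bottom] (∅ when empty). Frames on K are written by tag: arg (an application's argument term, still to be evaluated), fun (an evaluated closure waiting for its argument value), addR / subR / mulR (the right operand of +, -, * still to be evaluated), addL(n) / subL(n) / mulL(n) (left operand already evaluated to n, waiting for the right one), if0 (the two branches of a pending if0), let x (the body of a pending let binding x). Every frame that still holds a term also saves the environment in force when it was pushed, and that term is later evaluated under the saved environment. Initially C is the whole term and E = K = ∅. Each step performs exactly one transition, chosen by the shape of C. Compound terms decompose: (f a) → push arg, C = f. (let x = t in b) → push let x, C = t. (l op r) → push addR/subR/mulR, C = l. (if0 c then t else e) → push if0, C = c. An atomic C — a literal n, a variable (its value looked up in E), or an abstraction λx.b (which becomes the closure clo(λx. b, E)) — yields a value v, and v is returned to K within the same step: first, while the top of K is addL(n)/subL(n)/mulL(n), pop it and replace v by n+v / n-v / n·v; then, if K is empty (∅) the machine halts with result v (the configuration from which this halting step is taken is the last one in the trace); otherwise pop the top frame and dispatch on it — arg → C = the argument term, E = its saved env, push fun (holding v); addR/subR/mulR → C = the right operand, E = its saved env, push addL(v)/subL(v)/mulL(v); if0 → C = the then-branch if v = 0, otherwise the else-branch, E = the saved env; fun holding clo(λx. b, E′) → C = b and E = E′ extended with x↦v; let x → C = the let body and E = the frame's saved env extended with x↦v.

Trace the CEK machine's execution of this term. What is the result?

[0] <C=(((λw. ((λp. 0) (w * w))) ((λq. ((λw. 0) 7)) 1)) - -1), E=∅, K=∅>
[1] <C=((λw. ((λp. 0) (w * w))) ((λq. ((λw. 0) 7)) 1)), E=∅, K=[subR]>
[2] <C=(λw. ((λp. 0) (w * w))), E=∅, K=[arg :: subR]>
[3] <C=((λq. ((λw. 0) 7)) 1), E=∅, K=[fun :: subR]>
[4] <C=(λq. ((λw. 0) 7)), E=∅, K=[arg :: fun :: subR]>
[5] <C=1, E=∅, K=[fun :: fun :: subR]>
[6] <C=((λw. 0) 7), E={q↦1}, K=[fun :: subR]>
[7] <C=(λw. 0), E={q↦1}, K=[arg :: fun :: subR]>
[8] <C=7, E={q↦1}, K=[fun :: fun :: subR]>
[9] <C=0, E={w↦7, q↦1}, K=[fun :: subR]>
[10] <C=((λp. 0) (w * w)), E={w↦0}, K=[subR]>
[11] <C=(λp. 0), E={w↦0}, K=[arg :: subR]>
[12] <C=(w * w), E={w↦0}, K=[fun :: subR]>
[13] <C=w, E={w↦0}, K=[mulR :: fun :: subR]>
[14] <C=w, E={w↦0}, K=[mulL(0) :: fun :: subR]>
[15] <C=0, E={p↦0, w↦0}, K=[subR]>
[16] <C=-1, E=∅, K=[subL(0)]>
→ final value 1

Answer: 1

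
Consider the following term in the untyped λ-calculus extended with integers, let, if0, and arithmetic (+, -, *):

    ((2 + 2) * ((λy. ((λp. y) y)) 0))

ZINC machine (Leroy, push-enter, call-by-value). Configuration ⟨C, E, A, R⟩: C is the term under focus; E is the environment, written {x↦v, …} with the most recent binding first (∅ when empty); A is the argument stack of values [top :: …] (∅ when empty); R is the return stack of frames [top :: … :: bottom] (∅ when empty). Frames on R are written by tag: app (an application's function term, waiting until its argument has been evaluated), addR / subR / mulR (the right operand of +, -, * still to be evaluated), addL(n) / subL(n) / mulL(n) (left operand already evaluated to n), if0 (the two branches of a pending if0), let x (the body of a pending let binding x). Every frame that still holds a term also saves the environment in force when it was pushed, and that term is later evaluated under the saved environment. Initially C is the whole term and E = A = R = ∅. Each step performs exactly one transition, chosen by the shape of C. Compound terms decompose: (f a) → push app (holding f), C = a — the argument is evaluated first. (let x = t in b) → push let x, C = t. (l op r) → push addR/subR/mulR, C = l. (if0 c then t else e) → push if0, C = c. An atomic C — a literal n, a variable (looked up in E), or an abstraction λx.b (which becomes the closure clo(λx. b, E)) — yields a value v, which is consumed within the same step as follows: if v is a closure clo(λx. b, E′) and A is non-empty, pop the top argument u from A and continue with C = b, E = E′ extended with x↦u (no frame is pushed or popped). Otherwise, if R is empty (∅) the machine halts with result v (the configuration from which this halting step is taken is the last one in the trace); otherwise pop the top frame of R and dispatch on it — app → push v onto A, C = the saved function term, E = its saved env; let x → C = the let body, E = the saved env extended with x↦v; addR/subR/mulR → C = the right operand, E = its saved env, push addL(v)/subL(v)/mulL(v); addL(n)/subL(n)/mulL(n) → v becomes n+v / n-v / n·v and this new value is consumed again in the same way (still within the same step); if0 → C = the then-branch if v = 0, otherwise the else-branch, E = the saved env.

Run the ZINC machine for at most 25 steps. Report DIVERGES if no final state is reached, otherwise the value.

t=0: ⟨C=((2 + 2) * ((λy. ((λp. y) y)) 0)); E=∅; A=∅; R=∅⟩
t=1: ⟨C=(2 + 2); E=∅; A=∅; R=[mulR]⟩
t=2: ⟨C=2; E=∅; A=∅; R=[addR :: mulR]⟩
t=3: ⟨C=2; E=∅; A=∅; R=[addL(2) :: mulR]⟩
t=4: ⟨C=((λy. ((λp. y) y)) 0); E=∅; A=∅; R=[mulL(4)]⟩
t=5: ⟨C=0; E=∅; A=∅; R=[app :: mulL(4)]⟩
t=6: ⟨C=(λy. ((λp. y) y)); E=∅; A=[0]; R=[mulL(4)]⟩
t=7: ⟨C=((λp. y) y); E={y↦0}; A=∅; R=[mulL(4)]⟩
t=8: ⟨C=y; E={y↦0}; A=∅; R=[app :: mulL(4)]⟩
t=9: ⟨C=(λp. y); E={y↦0}; A=[0]; R=[mulL(4)]⟩
t=10: ⟨C=y; E={p↦0, y↦0}; A=∅; R=[mulL(4)]⟩
→ final value 0

Answer: 0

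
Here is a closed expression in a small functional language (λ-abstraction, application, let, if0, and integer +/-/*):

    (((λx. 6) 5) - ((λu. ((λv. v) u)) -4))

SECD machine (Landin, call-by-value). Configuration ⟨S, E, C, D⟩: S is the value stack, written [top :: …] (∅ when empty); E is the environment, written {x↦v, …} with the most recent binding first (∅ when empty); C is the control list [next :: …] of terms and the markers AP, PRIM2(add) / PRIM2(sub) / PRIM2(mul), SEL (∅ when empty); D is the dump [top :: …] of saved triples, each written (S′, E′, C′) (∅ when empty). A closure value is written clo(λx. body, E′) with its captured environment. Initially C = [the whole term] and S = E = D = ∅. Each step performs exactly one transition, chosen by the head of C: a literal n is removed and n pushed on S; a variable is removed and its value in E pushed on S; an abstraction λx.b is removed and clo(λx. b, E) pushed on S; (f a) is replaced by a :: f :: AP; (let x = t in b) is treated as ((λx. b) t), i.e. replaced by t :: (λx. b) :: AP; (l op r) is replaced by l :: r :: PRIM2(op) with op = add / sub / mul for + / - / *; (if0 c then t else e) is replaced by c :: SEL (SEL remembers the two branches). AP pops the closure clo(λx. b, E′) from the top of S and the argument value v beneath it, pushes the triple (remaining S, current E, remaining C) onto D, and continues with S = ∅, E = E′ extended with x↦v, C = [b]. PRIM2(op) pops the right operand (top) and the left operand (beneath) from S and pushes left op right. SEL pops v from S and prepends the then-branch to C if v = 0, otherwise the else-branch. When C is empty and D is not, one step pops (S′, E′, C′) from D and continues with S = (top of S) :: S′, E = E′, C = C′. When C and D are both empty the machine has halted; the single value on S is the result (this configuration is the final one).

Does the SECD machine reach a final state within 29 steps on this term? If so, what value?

Answer: 10

Derivation:
step 0: ⟨S=∅; E=∅; C=[(((λx. 6) 5) - ((λu. ((λv. v) u)) -4))]; D=∅⟩
step 1: ⟨S=∅; E=∅; C=[((λx. 6) 5) :: ((λu. ((λv. v) u)) -4) :: PRIM2(sub)]; D=∅⟩
step 2: ⟨S=∅; E=∅; C=[5 :: (λx. 6) :: AP :: ((λu. ((λv. v) u)) -4) :: PRIM2(sub)]; D=∅⟩
step 3: ⟨S=[5]; E=∅; C=[(λx. 6) :: AP :: ((λu. ((λv. v) u)) -4) :: PRIM2(sub)]; D=∅⟩
step 4: ⟨S=[clo(λx. 6, ∅) :: 5]; E=∅; C=[AP :: ((λu. ((λv. v) u)) -4) :: PRIM2(sub)]; D=∅⟩
step 5: ⟨S=∅; E={x↦5}; C=[6]; D=[(∅, ∅, [((λu. ((λv. v) u)) -4) :: PRIM2(sub)])]⟩
step 6: ⟨S=[6]; E={x↦5}; C=∅; D=[(∅, ∅, [((λu. ((λv. v) u)) -4) :: PRIM2(sub)])]⟩
step 7: ⟨S=[6]; E=∅; C=[((λu. ((λv. v) u)) -4) :: PRIM2(sub)]; D=∅⟩
step 8: ⟨S=[6]; E=∅; C=[-4 :: (λu. ((λv. v) u)) :: AP :: PRIM2(sub)]; D=∅⟩
step 9: ⟨S=[-4 :: 6]; E=∅; C=[(λu. ((λv. v) u)) :: AP :: PRIM2(sub)]; D=∅⟩
step 10: ⟨S=[clo(λu. ((λv. v) u), ∅) :: -4 :: 6]; E=∅; C=[AP :: PRIM2(sub)]; D=∅⟩
step 11: ⟨S=∅; E={u↦-4}; C=[((λv. v) u)]; D=[([6], ∅, [PRIM2(sub)])]⟩
step 12: ⟨S=∅; E={u↦-4}; C=[u :: (λv. v) :: AP]; D=[([6], ∅, [PRIM2(sub)])]⟩
step 13: ⟨S=[-4]; E={u↦-4}; C=[(λv. v) :: AP]; D=[([6], ∅, [PRIM2(sub)])]⟩
step 14: ⟨S=[clo(λv. v, {u↦-4}) :: -4]; E={u↦-4}; C=[AP]; D=[([6], ∅, [PRIM2(sub)])]⟩
step 15: ⟨S=∅; E={v↦-4, u↦-4}; C=[v]; D=[(∅, {u↦-4}, ∅) :: ([6], ∅, [PRIM2(sub)])]⟩
step 16: ⟨S=[-4]; E={v↦-4, u↦-4}; C=∅; D=[(∅, {u↦-4}, ∅) :: ([6], ∅, [PRIM2(sub)])]⟩
step 17: ⟨S=[-4]; E={u↦-4}; C=∅; D=[([6], ∅, [PRIM2(sub)])]⟩
step 18: ⟨S=[-4 :: 6]; E=∅; C=[PRIM2(sub)]; D=∅⟩
step 19: ⟨S=[10]; E=∅; C=∅; D=∅⟩
→ final value 10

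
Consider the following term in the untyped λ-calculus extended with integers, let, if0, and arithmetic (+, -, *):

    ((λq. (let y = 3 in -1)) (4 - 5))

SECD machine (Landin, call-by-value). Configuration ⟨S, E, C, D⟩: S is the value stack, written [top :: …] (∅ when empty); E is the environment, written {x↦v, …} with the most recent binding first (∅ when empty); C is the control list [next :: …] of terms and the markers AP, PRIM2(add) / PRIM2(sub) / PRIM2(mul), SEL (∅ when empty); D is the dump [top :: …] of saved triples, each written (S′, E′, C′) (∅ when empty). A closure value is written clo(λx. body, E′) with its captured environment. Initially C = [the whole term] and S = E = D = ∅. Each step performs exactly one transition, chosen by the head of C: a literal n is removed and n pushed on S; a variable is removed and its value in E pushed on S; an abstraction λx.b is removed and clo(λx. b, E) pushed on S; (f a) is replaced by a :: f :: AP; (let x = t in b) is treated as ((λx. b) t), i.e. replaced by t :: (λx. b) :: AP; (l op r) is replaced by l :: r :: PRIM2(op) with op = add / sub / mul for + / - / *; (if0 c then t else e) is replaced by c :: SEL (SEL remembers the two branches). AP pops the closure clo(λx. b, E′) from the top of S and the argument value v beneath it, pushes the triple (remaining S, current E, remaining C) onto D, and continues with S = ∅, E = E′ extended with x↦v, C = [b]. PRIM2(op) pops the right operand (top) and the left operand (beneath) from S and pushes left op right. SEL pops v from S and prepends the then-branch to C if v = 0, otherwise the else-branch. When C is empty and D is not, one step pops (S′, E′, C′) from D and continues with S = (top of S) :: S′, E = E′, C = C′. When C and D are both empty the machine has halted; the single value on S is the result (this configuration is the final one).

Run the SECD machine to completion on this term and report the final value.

Answer: -1

Execution trace:
[0] <S=∅, E=∅, C=[((λq. (let y = 3 in -1)) (4 - 5))], D=∅>
[1] <S=∅, E=∅, C=[(4 - 5) :: (λq. (let y = 3 in -1)) :: AP], D=∅>
[2] <S=∅, E=∅, C=[4 :: 5 :: PRIM2(sub) :: (λq. (let y = 3 in -1)) :: AP], D=∅>
[3] <S=[4], E=∅, C=[5 :: PRIM2(sub) :: (λq. (let y = 3 in -1)) :: AP], D=∅>
[4] <S=[5 :: 4], E=∅, C=[PRIM2(sub) :: (λq. (let y = 3 in -1)) :: AP], D=∅>
[5] <S=[-1], E=∅, C=[(λq. (let y = 3 in -1)) :: AP], D=∅>
[6] <S=[clo(λq. (let y = 3 in -1), ∅) :: -1], E=∅, C=[AP], D=∅>
[7] <S=∅, E={q↦-1}, C=[(let y = 3 in -1)], D=[(∅, ∅, ∅)]>
[8] <S=∅, E={q↦-1}, C=[3 :: (λy. -1) :: AP], D=[(∅, ∅, ∅)]>
[9] <S=[3], E={q↦-1}, C=[(λy. -1) :: AP], D=[(∅, ∅, ∅)]>
[10] <S=[clo(λy. -1, {q↦-1}) :: 3], E={q↦-1}, C=[AP], D=[(∅, ∅, ∅)]>
[11] <S=∅, E={y↦3, q↦-1}, C=[-1], D=[(∅, {q↦-1}, ∅) :: (∅, ∅, ∅)]>
[12] <S=[-1], E={y↦3, q↦-1}, C=∅, D=[(∅, {q↦-1}, ∅) :: (∅, ∅, ∅)]>
[13] <S=[-1], E={q↦-1}, C=∅, D=[(∅, ∅, ∅)]>
[14] <S=[-1], E=∅, C=∅, D=∅>
→ final value -1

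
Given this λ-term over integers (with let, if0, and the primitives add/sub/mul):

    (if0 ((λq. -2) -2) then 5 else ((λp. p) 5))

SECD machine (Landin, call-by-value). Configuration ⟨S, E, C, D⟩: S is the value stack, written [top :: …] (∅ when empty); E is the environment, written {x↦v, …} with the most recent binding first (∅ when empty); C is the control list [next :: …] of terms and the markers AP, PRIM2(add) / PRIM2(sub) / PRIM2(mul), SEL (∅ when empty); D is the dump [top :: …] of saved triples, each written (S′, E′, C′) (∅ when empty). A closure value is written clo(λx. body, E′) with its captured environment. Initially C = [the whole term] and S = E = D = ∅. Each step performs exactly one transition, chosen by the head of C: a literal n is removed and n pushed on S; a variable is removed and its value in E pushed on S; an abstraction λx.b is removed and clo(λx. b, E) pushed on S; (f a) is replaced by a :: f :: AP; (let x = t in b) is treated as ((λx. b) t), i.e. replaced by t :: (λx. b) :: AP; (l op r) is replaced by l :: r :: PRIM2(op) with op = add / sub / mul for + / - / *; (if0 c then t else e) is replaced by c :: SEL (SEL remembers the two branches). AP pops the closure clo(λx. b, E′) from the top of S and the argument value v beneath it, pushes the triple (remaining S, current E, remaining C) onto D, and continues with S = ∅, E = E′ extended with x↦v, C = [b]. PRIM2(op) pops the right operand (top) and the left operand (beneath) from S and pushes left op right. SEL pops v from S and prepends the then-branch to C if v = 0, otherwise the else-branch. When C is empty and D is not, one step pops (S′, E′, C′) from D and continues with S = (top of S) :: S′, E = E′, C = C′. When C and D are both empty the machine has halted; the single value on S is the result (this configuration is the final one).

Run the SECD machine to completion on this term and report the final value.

0. ⟨S=∅; E=∅; C=[(if0 ((λq. -2) -2) then 5 else ((λp. p) 5))]; D=∅⟩
1. ⟨S=∅; E=∅; C=[((λq. -2) -2) :: SEL]; D=∅⟩
2. ⟨S=∅; E=∅; C=[-2 :: (λq. -2) :: AP :: SEL]; D=∅⟩
3. ⟨S=[-2]; E=∅; C=[(λq. -2) :: AP :: SEL]; D=∅⟩
4. ⟨S=[clo(λq. -2, ∅) :: -2]; E=∅; C=[AP :: SEL]; D=∅⟩
5. ⟨S=∅; E={q↦-2}; C=[-2]; D=[(∅, ∅, [SEL])]⟩
6. ⟨S=[-2]; E={q↦-2}; C=∅; D=[(∅, ∅, [SEL])]⟩
7. ⟨S=[-2]; E=∅; C=[SEL]; D=∅⟩
8. ⟨S=∅; E=∅; C=[((λp. p) 5)]; D=∅⟩
9. ⟨S=∅; E=∅; C=[5 :: (λp. p) :: AP]; D=∅⟩
10. ⟨S=[5]; E=∅; C=[(λp. p) :: AP]; D=∅⟩
11. ⟨S=[clo(λp. p, ∅) :: 5]; E=∅; C=[AP]; D=∅⟩
12. ⟨S=∅; E={p↦5}; C=[p]; D=[(∅, ∅, ∅)]⟩
13. ⟨S=[5]; E={p↦5}; C=∅; D=[(∅, ∅, ∅)]⟩
14. ⟨S=[5]; E=∅; C=∅; D=∅⟩
→ final value 5

Answer: 5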